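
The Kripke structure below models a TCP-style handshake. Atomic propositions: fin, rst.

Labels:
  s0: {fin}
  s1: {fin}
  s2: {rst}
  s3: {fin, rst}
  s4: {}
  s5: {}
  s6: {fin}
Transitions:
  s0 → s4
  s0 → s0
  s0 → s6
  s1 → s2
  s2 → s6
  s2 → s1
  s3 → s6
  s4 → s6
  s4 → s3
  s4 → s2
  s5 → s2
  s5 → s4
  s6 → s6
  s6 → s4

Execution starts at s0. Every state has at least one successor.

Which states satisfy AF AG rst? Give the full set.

States satisfying AG rst: ∅.
States satisfying AF AG rst: ∅.

none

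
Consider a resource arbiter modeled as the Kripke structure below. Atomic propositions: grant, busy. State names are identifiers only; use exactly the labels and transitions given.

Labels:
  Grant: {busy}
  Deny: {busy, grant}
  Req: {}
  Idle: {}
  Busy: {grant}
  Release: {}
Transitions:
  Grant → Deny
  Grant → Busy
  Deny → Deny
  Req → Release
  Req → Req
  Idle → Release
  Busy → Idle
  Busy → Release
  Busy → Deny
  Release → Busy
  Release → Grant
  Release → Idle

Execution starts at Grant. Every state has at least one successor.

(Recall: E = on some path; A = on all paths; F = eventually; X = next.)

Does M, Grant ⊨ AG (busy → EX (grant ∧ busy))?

Holds

States satisfying busy → EX (grant ∧ busy): {Grant, Deny, Req, Idle, Busy, Release}.
States satisfying AG (busy → EX (grant ∧ busy)): {Grant, Deny, Req, Idle, Busy, Release}.
Every state reachable from Grant satisfies busy → EX (grant ∧ busy).
Grant ∈ Sat(AG (busy → EX (grant ∧ busy))).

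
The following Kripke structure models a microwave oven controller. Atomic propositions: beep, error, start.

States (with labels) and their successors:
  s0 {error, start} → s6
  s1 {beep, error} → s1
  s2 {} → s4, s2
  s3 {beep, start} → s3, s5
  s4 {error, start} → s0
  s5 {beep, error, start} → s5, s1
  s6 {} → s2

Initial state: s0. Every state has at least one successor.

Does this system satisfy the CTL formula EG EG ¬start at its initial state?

Violated

States satisfying EG ¬start: {s1, s2, s6}.
States satisfying EG EG ¬start: {s1, s2, s6}.
No suitable path/successor from s0 witnesses the formula.
s0 ∉ Sat(EG EG ¬start).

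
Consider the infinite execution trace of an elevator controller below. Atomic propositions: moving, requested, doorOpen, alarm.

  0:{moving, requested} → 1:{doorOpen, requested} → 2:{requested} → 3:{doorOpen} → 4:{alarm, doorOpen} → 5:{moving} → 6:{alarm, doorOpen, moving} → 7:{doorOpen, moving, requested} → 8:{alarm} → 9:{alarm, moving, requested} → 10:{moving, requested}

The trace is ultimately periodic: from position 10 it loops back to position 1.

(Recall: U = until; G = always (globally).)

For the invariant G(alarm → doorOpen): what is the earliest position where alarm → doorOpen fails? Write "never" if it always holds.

8

Check alarm → doorOpen at each position in order: 0 ✓, 1 ✓, 2 ✓, 3 ✓, 4 ✓, 5 ✓, 6 ✓, 7 ✓.
At position 8 the labels are {alarm}, so alarm → doorOpen is false there. This is the first violation.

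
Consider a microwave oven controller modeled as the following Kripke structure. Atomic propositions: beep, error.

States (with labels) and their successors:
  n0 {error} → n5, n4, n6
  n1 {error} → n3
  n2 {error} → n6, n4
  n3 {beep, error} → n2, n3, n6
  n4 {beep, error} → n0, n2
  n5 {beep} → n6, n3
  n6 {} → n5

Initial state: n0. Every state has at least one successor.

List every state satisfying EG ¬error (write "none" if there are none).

{n5, n6}

States satisfying ¬error: {n5, n6}.
States satisfying EG ¬error: {n5, n6}.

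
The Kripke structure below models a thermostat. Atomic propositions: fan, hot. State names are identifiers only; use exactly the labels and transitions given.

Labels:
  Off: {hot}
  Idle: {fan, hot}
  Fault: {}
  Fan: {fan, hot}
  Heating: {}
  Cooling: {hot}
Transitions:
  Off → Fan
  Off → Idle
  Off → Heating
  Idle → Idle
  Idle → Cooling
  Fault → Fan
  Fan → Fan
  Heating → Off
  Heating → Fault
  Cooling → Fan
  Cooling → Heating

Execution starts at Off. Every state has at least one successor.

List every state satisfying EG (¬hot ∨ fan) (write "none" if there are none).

States satisfying ¬hot ∨ fan: {Idle, Fault, Fan, Heating}.
States satisfying EG (¬hot ∨ fan): {Idle, Fault, Fan, Heating}.

{Idle, Fault, Fan, Heating}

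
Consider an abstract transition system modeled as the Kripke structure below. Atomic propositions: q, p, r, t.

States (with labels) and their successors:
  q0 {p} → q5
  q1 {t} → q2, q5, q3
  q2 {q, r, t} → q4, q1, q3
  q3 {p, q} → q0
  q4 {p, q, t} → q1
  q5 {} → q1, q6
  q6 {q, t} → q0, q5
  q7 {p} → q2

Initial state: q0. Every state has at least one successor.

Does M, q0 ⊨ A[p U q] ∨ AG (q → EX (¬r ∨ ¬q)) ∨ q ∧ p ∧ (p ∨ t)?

States satisfying p: {q0, q3, q4, q7}.
States satisfying q: {q2, q3, q4, q6}.
States satisfying A[p U q]: {q2, q3, q4, q6, q7}.
States satisfying q → EX (¬r ∨ ¬q): {q0, q1, q2, q3, q4, q5, q6, q7}.
States satisfying AG (q → EX (¬r ∨ ¬q)): {q0, q1, q2, q3, q4, q5, q6, q7}.
States satisfying q ∧ p: {q3, q4}.
States satisfying p ∨ t: {q0, q1, q2, q3, q4, q6, q7}.
States satisfying q ∧ p ∧ (p ∨ t): {q3, q4}.
States satisfying AG (q → EX (¬r ∨ ¬q)) ∨ q ∧ p ∧ (p ∨ t): {q0, q1, q2, q3, q4, q5, q6, q7}.
States satisfying A[p U q] ∨ AG (q → EX (¬r ∨ ¬q)) ∨ q ∧ p ∧ (p ∨ t): {q0, q1, q2, q3, q4, q5, q6, q7}.
q0 ∈ Sat(A[p U q] ∨ AG (q → EX (¬r ∨ ¬q)) ∨ q ∧ p ∧ (p ∨ t)).

Yes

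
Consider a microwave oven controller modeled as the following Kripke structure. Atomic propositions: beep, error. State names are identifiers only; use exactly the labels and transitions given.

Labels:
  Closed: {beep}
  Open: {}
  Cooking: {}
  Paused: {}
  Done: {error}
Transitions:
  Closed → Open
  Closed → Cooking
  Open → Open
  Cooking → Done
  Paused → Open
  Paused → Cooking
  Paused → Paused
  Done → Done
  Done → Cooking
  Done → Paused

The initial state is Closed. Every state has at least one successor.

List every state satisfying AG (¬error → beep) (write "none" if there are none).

none

States satisfying ¬error → beep: {Closed, Done}.
States satisfying AG (¬error → beep): ∅.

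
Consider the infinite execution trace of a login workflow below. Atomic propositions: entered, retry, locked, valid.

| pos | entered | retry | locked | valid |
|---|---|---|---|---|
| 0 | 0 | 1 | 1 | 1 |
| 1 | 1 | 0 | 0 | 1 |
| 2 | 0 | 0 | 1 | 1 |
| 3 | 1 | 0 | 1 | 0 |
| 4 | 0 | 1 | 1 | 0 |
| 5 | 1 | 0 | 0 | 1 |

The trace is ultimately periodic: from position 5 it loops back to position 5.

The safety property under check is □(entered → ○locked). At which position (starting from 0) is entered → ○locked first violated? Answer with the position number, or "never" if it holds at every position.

5

Check entered → ○locked at each position in order: 0 ✓, 1 ✓, 2 ✓, 3 ✓, 4 ✓.
At position 5 the labels are {entered, valid} and the next position 5 has {entered, valid}, so entered → ○locked is false there. This is the first violation.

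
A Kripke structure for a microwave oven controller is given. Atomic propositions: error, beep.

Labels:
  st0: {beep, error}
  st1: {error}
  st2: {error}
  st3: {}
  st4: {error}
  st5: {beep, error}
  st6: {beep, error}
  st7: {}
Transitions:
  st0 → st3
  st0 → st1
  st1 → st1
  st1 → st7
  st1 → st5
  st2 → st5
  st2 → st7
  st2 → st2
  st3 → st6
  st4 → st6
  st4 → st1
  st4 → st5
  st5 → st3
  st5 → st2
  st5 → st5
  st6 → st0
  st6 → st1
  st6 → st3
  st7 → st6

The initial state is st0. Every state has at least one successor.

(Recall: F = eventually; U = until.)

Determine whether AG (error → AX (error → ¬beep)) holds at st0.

States satisfying error → AX (error → ¬beep): {st0, st3, st7}.
States satisfying AG (error → AX (error → ¬beep)): ∅.
st1 is reachable from st0 and violates error → AX (error → ¬beep), so AG fails at st0.
st0 ∉ Sat(AG (error → AX (error → ¬beep))).

Does not hold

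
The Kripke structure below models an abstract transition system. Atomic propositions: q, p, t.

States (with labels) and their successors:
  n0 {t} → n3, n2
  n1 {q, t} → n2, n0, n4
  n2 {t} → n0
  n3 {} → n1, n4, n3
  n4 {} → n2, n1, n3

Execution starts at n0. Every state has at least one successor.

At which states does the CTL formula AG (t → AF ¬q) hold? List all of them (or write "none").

States satisfying t → AF ¬q: {n0, n1, n2, n3, n4}.
States satisfying AG (t → AF ¬q): {n0, n1, n2, n3, n4}.

{n0, n1, n2, n3, n4}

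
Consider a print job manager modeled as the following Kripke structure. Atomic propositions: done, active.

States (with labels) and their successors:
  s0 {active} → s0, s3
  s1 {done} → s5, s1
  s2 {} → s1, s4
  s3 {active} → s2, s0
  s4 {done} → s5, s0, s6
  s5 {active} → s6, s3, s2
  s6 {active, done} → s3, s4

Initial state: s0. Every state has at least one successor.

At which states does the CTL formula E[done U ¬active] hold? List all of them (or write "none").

States satisfying done: {s1, s4, s6}.
States satisfying ¬active: {s1, s2, s4}.
States satisfying E[done U ¬active]: {s1, s2, s4, s6}.

{s1, s2, s4, s6}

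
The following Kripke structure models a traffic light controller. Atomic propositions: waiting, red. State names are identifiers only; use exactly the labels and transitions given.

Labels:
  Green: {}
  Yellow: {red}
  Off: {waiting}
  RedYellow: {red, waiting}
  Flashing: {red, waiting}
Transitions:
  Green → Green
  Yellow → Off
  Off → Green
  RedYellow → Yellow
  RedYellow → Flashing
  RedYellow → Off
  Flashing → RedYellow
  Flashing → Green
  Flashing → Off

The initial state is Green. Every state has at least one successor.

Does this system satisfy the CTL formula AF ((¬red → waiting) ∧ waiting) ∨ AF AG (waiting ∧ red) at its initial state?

No

States satisfying (¬red → waiting) ∧ waiting: {Off, RedYellow, Flashing}.
States satisfying AF ((¬red → waiting) ∧ waiting): {Yellow, Off, RedYellow, Flashing}.
States satisfying AG (waiting ∧ red): ∅.
States satisfying AF AG (waiting ∧ red): ∅.
States satisfying AF ((¬red → waiting) ∧ waiting) ∨ AF AG (waiting ∧ red): {Yellow, Off, RedYellow, Flashing}.
Green ∉ Sat(AF ((¬red → waiting) ∧ waiting) ∨ AF AG (waiting ∧ red)).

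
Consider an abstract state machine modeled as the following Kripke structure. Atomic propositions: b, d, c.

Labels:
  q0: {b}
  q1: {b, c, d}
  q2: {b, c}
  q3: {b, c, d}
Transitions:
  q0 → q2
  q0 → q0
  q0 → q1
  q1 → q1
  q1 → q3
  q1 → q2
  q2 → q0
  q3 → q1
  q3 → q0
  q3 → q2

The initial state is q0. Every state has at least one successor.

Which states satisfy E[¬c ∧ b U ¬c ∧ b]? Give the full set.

States satisfying ¬c ∧ b: {q0}.
States satisfying E[¬c ∧ b U ¬c ∧ b]: {q0}.

{q0}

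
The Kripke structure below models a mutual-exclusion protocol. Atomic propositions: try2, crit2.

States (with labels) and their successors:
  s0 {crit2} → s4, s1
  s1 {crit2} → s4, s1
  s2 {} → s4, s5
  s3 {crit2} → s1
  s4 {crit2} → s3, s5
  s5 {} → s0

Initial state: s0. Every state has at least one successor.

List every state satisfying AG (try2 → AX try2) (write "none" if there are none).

States satisfying try2 → AX try2: {s0, s1, s2, s3, s4, s5}.
States satisfying AG (try2 → AX try2): {s0, s1, s2, s3, s4, s5}.

{s0, s1, s2, s3, s4, s5}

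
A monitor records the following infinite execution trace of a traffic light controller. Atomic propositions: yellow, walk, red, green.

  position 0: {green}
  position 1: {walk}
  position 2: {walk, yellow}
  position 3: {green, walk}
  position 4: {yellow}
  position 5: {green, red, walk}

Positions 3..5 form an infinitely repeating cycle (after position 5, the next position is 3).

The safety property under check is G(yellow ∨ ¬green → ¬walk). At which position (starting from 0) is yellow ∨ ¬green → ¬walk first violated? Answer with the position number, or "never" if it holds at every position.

Check yellow ∨ ¬green → ¬walk at each position in order: 0 ✓.
At position 1 the labels are {walk}, so yellow ∨ ¬green → ¬walk is false there. This is the first violation.

1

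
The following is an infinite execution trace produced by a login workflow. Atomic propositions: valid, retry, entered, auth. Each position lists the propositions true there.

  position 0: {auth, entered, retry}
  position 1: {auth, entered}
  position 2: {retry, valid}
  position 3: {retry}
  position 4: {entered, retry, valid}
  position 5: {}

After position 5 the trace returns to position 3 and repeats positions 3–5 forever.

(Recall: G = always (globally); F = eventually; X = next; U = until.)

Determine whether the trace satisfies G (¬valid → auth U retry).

Violated

¬valid → auth U retry must hold at every position from 0 onward. It fails at position 5, so G (¬valid → auth U retry) is false.
Positions where ¬valid holds: 0, 1, 3, 5.
Check auth U retry at each: 0→ok, 1→ok, 3→ok, 5→fails.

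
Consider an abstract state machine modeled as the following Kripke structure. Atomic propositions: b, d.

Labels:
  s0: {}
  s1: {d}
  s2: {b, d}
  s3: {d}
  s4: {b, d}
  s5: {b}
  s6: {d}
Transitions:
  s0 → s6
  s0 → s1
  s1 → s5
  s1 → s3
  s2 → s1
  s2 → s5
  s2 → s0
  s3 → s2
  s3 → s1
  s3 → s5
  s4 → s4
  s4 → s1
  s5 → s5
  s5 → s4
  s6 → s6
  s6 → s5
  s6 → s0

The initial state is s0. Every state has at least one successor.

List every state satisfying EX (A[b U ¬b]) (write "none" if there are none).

{s0, s1, s2, s3, s4, s6}

States satisfying A[b U ¬b]: {s0, s1, s3, s6}.
States satisfying EX (A[b U ¬b]): {s0, s1, s2, s3, s4, s6}.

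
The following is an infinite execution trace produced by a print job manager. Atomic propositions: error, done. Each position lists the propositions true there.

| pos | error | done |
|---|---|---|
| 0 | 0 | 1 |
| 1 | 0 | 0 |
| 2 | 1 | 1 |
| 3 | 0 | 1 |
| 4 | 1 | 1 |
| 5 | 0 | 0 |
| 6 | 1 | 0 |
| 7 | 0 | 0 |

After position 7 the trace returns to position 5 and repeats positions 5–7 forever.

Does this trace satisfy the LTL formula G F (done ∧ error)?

No

F (done ∧ error) must hold at every position from 0 onward. It fails at position 5, so G F (done ∧ error) is false.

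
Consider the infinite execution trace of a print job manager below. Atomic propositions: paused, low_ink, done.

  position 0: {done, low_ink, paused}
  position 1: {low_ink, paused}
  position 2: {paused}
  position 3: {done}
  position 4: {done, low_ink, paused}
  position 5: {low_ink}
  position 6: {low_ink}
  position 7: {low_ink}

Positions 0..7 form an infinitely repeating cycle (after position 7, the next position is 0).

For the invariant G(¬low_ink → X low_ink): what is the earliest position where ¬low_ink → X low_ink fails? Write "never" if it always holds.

2

Check ¬low_ink → X low_ink at each position in order: 0 ✓, 1 ✓.
At position 2 the labels are {paused} and the next position 3 has {done}, so ¬low_ink → X low_ink is false there. This is the first violation.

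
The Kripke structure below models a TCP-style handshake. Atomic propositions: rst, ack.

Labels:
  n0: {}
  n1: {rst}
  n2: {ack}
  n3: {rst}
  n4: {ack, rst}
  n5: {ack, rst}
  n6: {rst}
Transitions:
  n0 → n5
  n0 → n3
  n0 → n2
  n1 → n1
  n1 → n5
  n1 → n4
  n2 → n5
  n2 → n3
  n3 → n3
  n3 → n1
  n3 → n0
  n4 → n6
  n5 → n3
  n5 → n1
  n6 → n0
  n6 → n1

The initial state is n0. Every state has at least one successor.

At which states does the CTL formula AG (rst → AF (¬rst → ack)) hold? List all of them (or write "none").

States satisfying rst → AF (¬rst → ack): {n0, n1, n2, n3, n4, n5, n6}.
States satisfying AG (rst → AF (¬rst → ack)): {n0, n1, n2, n3, n4, n5, n6}.

{n0, n1, n2, n3, n4, n5, n6}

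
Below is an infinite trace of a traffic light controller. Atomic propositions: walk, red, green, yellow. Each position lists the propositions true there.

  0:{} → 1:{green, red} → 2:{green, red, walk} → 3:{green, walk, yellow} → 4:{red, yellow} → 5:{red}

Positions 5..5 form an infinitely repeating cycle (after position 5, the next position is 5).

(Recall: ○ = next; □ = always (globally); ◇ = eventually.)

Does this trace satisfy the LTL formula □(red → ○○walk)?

Does not hold

red → ○○walk must hold at every position from 0 onward. It fails at position 2, so □(red → ○○walk) is false.
Positions where red holds: 1, 2, 4, 5.
Check ○○walk at each: 1→ok, 2→fails, 4→fails, 5→fails.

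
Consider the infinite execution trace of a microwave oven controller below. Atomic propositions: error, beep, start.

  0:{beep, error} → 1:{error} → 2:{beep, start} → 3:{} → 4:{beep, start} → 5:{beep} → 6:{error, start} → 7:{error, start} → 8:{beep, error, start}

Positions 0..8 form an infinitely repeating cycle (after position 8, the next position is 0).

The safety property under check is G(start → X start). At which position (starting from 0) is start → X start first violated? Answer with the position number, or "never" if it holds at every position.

2

Check start → X start at each position in order: 0 ✓, 1 ✓.
At position 2 the labels are {beep, start} and the next position 3 has {}, so start → X start is false there. This is the first violation.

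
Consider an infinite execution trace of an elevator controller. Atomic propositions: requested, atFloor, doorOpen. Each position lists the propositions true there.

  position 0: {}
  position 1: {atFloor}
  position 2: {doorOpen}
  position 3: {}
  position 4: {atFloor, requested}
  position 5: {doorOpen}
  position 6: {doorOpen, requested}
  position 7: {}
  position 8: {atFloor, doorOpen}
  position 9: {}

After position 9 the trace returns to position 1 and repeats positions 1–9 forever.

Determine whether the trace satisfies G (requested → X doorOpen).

requested → X doorOpen must hold at every position from 0 onward. It fails at position 6, so G (requested → X doorOpen) is false.
Positions where requested holds: 4, 6.
Check X doorOpen at each: 4→ok, 6→fails.

Violated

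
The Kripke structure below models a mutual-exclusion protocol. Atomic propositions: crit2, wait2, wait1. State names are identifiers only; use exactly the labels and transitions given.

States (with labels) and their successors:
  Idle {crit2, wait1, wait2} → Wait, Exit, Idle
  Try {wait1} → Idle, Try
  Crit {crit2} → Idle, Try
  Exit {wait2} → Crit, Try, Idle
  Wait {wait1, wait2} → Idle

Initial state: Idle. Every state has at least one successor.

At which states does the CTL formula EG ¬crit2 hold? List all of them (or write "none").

{Try, Exit}

States satisfying ¬crit2: {Try, Exit, Wait}.
States satisfying EG ¬crit2: {Try, Exit}.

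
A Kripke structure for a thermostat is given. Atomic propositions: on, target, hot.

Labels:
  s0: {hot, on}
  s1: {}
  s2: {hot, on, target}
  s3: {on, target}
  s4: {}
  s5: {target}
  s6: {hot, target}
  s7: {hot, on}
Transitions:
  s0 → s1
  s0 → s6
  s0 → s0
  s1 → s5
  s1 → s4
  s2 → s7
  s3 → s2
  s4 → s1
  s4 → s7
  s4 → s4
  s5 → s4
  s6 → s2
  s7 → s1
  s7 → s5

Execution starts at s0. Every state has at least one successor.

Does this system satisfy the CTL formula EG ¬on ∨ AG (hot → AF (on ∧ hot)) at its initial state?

States satisfying ¬on: {s1, s4, s5, s6}.
States satisfying EG ¬on: {s1, s4, s5}.
States satisfying hot → AF (on ∧ hot): {s0, s1, s2, s3, s4, s5, s6, s7}.
States satisfying AG (hot → AF (on ∧ hot)): {s0, s1, s2, s3, s4, s5, s6, s7}.
States satisfying EG ¬on ∨ AG (hot → AF (on ∧ hot)): {s0, s1, s2, s3, s4, s5, s6, s7}.
s0 ∈ Sat(EG ¬on ∨ AG (hot → AF (on ∧ hot))).

Yes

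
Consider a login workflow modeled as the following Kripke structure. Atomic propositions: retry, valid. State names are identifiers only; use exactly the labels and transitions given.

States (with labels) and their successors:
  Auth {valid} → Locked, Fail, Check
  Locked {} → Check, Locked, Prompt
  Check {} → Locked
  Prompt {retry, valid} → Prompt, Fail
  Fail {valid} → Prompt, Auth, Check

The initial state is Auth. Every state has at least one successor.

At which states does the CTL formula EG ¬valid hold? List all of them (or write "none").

States satisfying ¬valid: {Locked, Check}.
States satisfying EG ¬valid: {Locked, Check}.

{Locked, Check}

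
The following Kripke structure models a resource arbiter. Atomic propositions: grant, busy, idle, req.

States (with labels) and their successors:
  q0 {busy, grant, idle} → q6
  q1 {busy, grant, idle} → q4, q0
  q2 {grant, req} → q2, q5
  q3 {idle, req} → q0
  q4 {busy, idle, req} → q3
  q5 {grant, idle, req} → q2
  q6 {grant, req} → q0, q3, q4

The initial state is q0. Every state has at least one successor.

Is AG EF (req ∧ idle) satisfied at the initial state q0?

States satisfying EF (req ∧ idle): {q0, q1, q2, q3, q4, q5, q6}.
States satisfying AG EF (req ∧ idle): {q0, q1, q2, q3, q4, q5, q6}.
Every state reachable from q0 satisfies EF (req ∧ idle).
q0 ∈ Sat(AG EF (req ∧ idle)).

Holds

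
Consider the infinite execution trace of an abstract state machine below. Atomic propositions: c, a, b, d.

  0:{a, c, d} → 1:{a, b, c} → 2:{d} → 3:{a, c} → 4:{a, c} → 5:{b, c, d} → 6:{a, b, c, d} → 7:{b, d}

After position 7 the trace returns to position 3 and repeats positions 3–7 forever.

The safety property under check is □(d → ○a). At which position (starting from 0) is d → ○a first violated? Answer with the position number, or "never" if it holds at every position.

6

Check d → ○a at each position in order: 0 ✓, 1 ✓, 2 ✓, 3 ✓, 4 ✓, 5 ✓.
At position 6 the labels are {a, b, c, d} and the next position 7 has {b, d}, so d → ○a is false there. This is the first violation.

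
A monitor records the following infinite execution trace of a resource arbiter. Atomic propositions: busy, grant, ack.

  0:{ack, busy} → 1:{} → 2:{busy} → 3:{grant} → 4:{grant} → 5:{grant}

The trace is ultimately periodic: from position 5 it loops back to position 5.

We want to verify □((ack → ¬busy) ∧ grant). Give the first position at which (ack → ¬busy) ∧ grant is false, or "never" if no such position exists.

At position 0 the labels are {ack, busy}, so (ack → ¬busy) ∧ grant is false there. This is the first violation.

0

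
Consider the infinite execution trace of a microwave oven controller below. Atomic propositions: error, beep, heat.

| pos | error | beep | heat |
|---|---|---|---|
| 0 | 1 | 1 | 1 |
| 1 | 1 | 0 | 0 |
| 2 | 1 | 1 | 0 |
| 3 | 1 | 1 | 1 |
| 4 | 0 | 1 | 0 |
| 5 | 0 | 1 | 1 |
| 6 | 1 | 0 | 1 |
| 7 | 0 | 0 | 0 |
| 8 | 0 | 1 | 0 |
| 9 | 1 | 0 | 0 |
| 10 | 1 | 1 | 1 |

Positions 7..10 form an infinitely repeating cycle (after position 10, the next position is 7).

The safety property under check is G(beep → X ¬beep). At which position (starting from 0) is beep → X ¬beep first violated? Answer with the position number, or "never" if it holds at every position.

Check beep → X ¬beep at each position in order: 0 ✓, 1 ✓.
At position 2 the labels are {beep, error} and the next position 3 has {beep, error, heat}, so beep → X ¬beep is false there. This is the first violation.

2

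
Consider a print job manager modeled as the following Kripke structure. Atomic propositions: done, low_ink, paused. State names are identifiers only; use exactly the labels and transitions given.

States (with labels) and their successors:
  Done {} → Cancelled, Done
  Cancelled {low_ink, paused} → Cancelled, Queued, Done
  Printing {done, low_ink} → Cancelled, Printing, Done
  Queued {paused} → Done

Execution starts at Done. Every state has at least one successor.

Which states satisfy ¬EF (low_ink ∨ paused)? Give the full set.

States satisfying low_ink ∨ paused: {Cancelled, Printing, Queued}.
States satisfying EF (low_ink ∨ paused): {Done, Cancelled, Printing, Queued}.
States satisfying ¬EF (low_ink ∨ paused): ∅.

none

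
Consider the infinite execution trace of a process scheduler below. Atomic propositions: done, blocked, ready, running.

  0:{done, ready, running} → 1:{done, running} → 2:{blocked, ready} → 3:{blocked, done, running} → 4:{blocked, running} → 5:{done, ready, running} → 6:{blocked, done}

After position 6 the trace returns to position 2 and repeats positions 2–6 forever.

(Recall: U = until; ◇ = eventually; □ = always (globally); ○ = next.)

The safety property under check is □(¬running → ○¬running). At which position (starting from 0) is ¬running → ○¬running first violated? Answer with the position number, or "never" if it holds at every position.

2

Check ¬running → ○¬running at each position in order: 0 ✓, 1 ✓.
At position 2 the labels are {blocked, ready} and the next position 3 has {blocked, done, running}, so ¬running → ○¬running is false there. This is the first violation.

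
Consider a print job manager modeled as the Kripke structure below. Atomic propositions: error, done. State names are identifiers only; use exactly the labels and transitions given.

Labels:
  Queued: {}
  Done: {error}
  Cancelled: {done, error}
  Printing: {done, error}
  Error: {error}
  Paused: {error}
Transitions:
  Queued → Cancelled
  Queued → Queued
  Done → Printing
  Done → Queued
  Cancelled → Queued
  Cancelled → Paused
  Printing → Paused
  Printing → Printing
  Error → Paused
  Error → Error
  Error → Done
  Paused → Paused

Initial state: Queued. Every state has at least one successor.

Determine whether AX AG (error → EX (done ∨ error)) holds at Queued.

Yes

States satisfying AG (error → EX (done ∨ error)): {Queued, Done, Cancelled, Printing, Error, Paused}.
States satisfying AX AG (error → EX (done ∨ error)): {Queued, Done, Cancelled, Printing, Error, Paused}.
Queued ∈ Sat(AX AG (error → EX (done ∨ error))).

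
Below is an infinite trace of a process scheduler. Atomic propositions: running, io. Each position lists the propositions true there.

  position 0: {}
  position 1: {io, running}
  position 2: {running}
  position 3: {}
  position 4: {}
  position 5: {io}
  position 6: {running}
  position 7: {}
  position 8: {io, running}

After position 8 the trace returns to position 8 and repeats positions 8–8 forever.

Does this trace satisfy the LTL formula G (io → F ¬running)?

No

io → F ¬running must hold at every position from 0 onward. It fails at position 8, so G (io → F ¬running) is false.
Positions where io holds: 1, 5, 8.
Check F ¬running at each: 1→ok, 5→ok, 8→fails.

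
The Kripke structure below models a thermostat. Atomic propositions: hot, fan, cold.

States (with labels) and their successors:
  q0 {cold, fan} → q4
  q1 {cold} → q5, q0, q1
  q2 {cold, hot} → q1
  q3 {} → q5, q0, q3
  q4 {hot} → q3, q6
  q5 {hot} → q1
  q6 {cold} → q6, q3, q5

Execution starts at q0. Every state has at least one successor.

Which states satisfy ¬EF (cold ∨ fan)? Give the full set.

States satisfying cold ∨ fan: {q0, q1, q2, q6}.
States satisfying EF (cold ∨ fan): {q0, q1, q2, q3, q4, q5, q6}.
States satisfying ¬EF (cold ∨ fan): ∅.

none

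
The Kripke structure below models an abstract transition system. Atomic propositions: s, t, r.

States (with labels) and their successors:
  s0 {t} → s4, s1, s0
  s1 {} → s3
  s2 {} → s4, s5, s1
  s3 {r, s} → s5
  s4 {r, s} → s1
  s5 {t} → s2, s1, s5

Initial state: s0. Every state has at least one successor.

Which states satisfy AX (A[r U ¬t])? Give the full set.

{s1, s4}

States satisfying A[r U ¬t]: {s1, s2, s3, s4}.
States satisfying AX (A[r U ¬t]): {s1, s4}.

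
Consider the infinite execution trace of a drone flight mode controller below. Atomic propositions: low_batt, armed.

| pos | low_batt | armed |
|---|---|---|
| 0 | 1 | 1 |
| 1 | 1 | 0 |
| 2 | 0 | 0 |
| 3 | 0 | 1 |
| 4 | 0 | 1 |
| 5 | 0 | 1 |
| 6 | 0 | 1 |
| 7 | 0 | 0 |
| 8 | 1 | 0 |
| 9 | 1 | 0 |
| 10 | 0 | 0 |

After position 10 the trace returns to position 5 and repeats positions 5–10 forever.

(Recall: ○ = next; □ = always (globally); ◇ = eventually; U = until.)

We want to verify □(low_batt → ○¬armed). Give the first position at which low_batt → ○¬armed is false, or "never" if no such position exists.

never

low_batt → ○¬armed holds at every position 0..10, and those are all the positions the trace ever visits, so the invariant □(low_batt → ○¬armed) is never violated.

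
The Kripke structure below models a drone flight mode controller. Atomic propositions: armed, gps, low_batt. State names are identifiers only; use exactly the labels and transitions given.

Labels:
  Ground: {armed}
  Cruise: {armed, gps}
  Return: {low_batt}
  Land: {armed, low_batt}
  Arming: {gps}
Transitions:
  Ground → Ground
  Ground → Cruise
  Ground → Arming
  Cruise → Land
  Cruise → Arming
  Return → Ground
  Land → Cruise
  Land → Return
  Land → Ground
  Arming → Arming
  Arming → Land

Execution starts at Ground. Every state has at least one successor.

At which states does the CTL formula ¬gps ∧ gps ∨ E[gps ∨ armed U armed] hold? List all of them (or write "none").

{Ground, Cruise, Land, Arming}

States satisfying ¬gps: {Ground, Return, Land}.
States satisfying ¬gps ∧ gps: ∅.
States satisfying gps ∨ armed: {Ground, Cruise, Land, Arming}.
States satisfying armed: {Ground, Cruise, Land}.
States satisfying E[gps ∨ armed U armed]: {Ground, Cruise, Land, Arming}.
States satisfying ¬gps ∧ gps ∨ E[gps ∨ armed U armed]: {Ground, Cruise, Land, Arming}.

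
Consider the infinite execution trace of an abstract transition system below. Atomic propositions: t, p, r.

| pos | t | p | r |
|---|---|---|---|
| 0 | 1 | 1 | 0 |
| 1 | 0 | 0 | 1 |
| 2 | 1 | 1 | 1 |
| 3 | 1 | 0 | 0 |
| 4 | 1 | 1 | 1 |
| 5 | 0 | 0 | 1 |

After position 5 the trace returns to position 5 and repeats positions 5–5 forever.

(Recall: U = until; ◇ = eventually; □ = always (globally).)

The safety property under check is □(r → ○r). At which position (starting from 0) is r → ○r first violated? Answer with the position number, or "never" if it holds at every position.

2

Check r → ○r at each position in order: 0 ✓, 1 ✓.
At position 2 the labels are {p, r, t} and the next position 3 has {t}, so r → ○r is false there. This is the first violation.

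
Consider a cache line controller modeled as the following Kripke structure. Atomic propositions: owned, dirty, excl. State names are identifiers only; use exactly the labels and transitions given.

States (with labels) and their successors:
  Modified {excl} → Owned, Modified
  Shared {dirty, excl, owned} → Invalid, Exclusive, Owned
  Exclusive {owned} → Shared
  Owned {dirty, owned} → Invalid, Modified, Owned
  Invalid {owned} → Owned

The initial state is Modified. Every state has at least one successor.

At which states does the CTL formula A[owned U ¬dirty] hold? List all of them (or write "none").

States satisfying owned: {Shared, Exclusive, Owned, Invalid}.
States satisfying ¬dirty: {Modified, Exclusive, Invalid}.
States satisfying A[owned U ¬dirty]: {Modified, Exclusive, Invalid}.

{Modified, Exclusive, Invalid}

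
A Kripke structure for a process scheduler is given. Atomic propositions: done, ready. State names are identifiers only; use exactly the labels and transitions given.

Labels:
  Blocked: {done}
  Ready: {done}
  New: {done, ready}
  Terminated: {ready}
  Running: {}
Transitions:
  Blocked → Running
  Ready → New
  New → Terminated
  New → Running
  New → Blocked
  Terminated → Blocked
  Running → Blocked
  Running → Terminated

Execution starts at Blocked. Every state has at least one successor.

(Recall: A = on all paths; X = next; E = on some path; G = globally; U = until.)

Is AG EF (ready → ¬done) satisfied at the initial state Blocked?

States satisfying EF (ready → ¬done): {Blocked, Ready, New, Terminated, Running}.
States satisfying AG EF (ready → ¬done): {Blocked, Ready, New, Terminated, Running}.
Every state reachable from Blocked satisfies EF (ready → ¬done).
Blocked ∈ Sat(AG EF (ready → ¬done)).

Satisfied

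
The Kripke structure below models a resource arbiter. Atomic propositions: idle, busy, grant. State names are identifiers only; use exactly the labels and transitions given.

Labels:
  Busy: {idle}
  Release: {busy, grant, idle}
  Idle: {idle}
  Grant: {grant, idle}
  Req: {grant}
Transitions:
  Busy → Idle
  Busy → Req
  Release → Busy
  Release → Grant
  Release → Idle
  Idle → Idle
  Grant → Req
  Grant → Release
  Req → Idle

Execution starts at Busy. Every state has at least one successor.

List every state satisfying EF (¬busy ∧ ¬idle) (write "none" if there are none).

States satisfying ¬busy ∧ ¬idle: {Req}.
States satisfying EF (¬busy ∧ ¬idle): {Busy, Release, Grant, Req}.

{Busy, Release, Grant, Req}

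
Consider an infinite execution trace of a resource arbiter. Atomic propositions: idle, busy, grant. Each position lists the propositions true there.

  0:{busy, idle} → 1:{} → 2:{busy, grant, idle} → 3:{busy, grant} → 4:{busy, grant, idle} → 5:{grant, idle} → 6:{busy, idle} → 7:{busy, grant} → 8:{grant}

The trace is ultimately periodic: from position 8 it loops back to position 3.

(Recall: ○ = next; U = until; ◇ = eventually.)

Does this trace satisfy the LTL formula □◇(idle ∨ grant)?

Yes

◇(idle ∨ grant) holds at every position 0..8, and those are all positions ever visited, so □◇(idle ∨ grant) holds.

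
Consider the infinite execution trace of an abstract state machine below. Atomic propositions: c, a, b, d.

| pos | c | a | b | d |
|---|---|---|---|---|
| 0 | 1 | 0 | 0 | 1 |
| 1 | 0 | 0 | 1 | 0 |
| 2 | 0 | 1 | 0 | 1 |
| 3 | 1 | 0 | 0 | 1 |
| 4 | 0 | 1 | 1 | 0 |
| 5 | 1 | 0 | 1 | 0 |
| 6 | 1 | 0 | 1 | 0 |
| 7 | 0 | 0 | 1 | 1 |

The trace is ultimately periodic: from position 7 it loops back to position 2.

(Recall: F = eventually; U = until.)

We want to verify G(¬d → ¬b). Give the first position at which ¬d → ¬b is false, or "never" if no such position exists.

1

Check ¬d → ¬b at each position in order: 0 ✓.
At position 1 the labels are {b}, so ¬d → ¬b is false there. This is the first violation.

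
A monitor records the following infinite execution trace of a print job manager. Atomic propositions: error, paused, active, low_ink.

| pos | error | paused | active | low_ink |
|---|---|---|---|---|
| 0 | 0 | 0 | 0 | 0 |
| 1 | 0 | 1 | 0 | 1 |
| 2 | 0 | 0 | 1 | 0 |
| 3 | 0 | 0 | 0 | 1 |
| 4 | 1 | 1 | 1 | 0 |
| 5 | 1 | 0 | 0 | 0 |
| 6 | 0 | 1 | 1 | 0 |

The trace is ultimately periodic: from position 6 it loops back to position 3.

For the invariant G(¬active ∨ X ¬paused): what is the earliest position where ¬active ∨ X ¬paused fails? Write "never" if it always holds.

never

¬active ∨ X ¬paused holds at every position 0..6, and those are all the positions the trace ever visits, so the invariant G(¬active ∨ X ¬paused) is never violated.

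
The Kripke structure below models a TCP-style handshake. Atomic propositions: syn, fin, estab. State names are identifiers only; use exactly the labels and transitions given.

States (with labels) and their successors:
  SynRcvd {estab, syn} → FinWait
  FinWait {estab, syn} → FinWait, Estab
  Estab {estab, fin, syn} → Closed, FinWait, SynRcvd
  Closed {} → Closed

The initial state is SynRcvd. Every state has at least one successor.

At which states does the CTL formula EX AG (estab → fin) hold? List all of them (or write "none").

States satisfying AG (estab → fin): {Closed}.
States satisfying EX AG (estab → fin): {Estab, Closed}.

{Estab, Closed}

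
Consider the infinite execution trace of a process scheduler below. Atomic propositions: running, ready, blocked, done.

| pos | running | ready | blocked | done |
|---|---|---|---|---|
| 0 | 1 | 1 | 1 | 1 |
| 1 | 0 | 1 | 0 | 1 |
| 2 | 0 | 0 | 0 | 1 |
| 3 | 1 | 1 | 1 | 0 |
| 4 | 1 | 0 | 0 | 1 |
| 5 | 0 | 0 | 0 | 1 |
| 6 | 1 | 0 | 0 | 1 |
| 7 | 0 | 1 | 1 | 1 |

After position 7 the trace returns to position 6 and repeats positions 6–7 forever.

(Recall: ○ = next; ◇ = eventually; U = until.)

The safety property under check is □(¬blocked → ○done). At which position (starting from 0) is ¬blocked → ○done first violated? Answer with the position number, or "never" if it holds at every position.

Check ¬blocked → ○done at each position in order: 0 ✓, 1 ✓.
At position 2 the labels are {done} and the next position 3 has {blocked, ready, running}, so ¬blocked → ○done is false there. This is the first violation.

2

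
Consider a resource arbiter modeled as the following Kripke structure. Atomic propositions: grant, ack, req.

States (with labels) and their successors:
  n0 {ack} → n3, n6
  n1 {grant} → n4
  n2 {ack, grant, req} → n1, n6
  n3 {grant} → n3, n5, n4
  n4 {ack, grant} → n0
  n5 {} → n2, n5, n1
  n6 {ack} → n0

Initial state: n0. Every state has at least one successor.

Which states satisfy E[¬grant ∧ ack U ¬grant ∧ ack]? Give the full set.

States satisfying ¬grant ∧ ack: {n0, n6}.
States satisfying E[¬grant ∧ ack U ¬grant ∧ ack]: {n0, n6}.

{n0, n6}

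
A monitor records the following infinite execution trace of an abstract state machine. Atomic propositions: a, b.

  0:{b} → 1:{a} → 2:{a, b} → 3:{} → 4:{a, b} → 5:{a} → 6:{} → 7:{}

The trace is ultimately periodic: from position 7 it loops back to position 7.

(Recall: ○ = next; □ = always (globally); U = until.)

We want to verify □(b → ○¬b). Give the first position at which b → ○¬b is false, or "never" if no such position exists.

never

b → ○¬b holds at every position 0..7, and those are all the positions the trace ever visits, so the invariant □(b → ○¬b) is never violated.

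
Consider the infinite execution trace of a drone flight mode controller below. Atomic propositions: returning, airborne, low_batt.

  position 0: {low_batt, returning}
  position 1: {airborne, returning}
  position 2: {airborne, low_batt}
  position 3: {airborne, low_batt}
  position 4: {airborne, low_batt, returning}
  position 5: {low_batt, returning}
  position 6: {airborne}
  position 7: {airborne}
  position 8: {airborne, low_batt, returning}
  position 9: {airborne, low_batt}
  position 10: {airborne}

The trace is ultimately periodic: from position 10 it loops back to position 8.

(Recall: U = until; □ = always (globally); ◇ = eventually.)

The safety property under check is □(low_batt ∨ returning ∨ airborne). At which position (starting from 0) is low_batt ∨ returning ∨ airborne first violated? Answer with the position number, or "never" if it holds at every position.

low_batt ∨ returning ∨ airborne holds at every position 0..10, and those are all the positions the trace ever visits, so the invariant □(low_batt ∨ returning ∨ airborne) is never violated.

never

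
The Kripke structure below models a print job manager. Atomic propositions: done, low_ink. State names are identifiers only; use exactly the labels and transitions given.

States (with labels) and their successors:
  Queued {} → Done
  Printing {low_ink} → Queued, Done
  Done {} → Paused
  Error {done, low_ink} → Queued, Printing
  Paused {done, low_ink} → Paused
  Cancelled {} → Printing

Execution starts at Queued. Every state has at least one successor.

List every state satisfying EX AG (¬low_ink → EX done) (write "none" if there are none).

{Queued, Printing, Done, Paused}

States satisfying AG (¬low_ink → EX done): {Done, Paused}.
States satisfying EX AG (¬low_ink → EX done): {Queued, Printing, Done, Paused}.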